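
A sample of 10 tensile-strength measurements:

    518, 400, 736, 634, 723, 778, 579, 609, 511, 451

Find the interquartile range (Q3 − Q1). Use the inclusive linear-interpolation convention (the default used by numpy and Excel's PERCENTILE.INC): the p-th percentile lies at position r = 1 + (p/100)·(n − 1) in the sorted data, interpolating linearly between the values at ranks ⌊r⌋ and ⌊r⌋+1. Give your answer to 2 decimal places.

188.00

Sorted: 400, 451, 511, 518, 579, 609, 634, 723, 736, 778.
n = 10.
P25: r = 3.25; ranks 3–4 are 511, 518; interpolating gives 512.75.
P75: r = 7.75; ranks 7–8 are 634, 723; interpolating gives 700.75.
Difference: 700.75 − 512.75 = 188.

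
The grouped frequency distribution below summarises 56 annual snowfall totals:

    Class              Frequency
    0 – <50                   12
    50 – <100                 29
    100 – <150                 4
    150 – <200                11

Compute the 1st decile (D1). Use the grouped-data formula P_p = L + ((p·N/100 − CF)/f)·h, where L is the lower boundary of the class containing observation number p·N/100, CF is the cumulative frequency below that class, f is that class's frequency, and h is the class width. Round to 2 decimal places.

N = 56; target position k = 10/100 · 56 = 5.6.
Cumulative frequencies: 12, 41, 45, 56.
Observation 5.6 falls in the class 0 – <50.
L = 0, CF = 0, f = 12, h = 50.
P10 = 0 + ((5.6 − 0)/12)·50 = 0 + 23.3333 = 23.3333.

23.33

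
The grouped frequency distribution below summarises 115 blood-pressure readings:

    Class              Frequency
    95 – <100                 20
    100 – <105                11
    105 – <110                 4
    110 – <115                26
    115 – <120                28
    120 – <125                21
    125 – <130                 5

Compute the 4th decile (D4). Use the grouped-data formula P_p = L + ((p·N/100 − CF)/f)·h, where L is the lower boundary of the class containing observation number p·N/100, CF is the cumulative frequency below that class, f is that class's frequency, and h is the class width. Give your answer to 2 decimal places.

N = 115; target position k = 40/100 · 115 = 46.
Cumulative frequencies: 20, 31, 35, 61, 89, 110, 115.
Observation 46 falls in the class 110 – <115.
L = 110, CF = 35, f = 26, h = 5.
P40 = 110 + ((46 − 35)/26)·5 = 110 + 2.11538 = 112.115.

112.12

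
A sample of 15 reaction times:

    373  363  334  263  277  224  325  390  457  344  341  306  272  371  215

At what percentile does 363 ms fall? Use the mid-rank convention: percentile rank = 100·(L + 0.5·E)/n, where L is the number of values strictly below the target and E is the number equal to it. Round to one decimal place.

70.0

Sorted: 215, 224, 263, 272, 277, 306, 325, 334, 341, 344, 363, 371, 373, 390, 457.
Count below 363: L = 10; count equal: E = 1; n = 15.
Percentile rank = 100·(10 + 0.5·1)/15 = 100·10.5/15 = 70.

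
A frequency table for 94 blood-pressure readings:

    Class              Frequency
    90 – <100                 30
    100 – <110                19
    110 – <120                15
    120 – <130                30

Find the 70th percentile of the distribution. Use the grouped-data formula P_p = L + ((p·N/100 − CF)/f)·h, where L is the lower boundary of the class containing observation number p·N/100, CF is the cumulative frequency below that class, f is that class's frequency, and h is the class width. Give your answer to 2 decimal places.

N = 94; target position k = 70/100 · 94 = 65.8.
Cumulative frequencies: 30, 49, 64, 94.
Observation 65.8 falls in the class 120 – <130.
L = 120, CF = 64, f = 30, h = 10.
P70 = 120 + ((65.8 − 64)/30)·10 = 120 + 0.6 = 120.6.

120.60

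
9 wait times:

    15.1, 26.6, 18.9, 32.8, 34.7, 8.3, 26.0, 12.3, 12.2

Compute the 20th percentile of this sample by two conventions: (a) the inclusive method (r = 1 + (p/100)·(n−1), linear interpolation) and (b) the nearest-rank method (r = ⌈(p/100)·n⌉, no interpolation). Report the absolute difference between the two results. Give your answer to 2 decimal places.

0.06

Sorted: 8.3, 12.2, 12.3, 15.1, 18.9, 26.0, 26.6, 32.8, 34.7.
n = 9.
(a) r = 2.6; between ranks 2 (12.2) and 3 (12.3): 12.26.
(b) the nearest-rank method: rank 2 → 12.2.
|12.26 − 12.2| = 0.06.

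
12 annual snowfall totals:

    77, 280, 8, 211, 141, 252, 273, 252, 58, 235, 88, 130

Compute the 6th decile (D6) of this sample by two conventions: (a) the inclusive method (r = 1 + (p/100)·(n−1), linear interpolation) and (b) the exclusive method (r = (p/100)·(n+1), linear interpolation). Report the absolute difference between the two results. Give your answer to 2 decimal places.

4.80

Sorted: 8, 58, 77, 88, 130, 141, 211, 235, 252, 252, 273, 280.
n = 12.
(a) r = 7.6; between ranks 7 (211) and 8 (235): 225.4.
(b) r = 7.8; between ranks 7 (211) and 8 (235): 230.2.
|225.4 − 230.2| = 4.8.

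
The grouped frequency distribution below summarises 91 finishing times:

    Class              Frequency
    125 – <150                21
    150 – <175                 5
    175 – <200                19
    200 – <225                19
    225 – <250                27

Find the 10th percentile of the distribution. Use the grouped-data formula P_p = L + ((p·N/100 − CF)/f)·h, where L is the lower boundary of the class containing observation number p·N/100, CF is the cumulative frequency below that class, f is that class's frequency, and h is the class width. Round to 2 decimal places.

135.83

N = 91; target position k = 10/100 · 91 = 9.1.
Cumulative frequencies: 21, 26, 45, 64, 91.
Observation 9.1 falls in the class 125 – <150.
L = 125, CF = 0, f = 21, h = 25.
P10 = 125 + ((9.1 − 0)/21)·25 = 125 + 10.8333 = 135.833.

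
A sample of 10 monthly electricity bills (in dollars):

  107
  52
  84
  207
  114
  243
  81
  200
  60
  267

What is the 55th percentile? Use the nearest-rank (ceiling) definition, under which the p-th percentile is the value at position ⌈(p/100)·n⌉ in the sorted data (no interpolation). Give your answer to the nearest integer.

114

Sorted: 52, 60, 81, 84, 107, 114, 200, 207, 243, 267.
n = 10.
Position = ⌈55/100 · 10⌉ = ⌈5.5⌉ = 6.
The value at rank 6 is 114.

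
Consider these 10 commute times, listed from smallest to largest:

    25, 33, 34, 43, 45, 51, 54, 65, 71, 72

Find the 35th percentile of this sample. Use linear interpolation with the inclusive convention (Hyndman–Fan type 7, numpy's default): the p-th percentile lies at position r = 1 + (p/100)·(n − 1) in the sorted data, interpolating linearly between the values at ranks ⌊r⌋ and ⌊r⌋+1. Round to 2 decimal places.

43.30

n = 10.
r = 1 + (35/100)·(10 − 1) = 1 + 3.15 = 4.15.
Rank 4 is 43 and rank 5 is 45.
Interpolate: 43 + 0.15·(45 − 43) = 43 + 0.15·2 = 43.3.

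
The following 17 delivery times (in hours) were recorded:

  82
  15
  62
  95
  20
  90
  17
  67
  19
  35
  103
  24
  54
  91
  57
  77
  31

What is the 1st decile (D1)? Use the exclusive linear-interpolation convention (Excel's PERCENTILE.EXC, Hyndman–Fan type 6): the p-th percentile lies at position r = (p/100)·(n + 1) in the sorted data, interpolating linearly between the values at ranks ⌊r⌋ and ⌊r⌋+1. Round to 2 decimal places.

Sorted: 15, 17, 19, 20, 24, 31, 35, 54, 57, 62, 67, 77, 82, 90, 91, 95, 103.
n = 17.
r = (10/100)·(17 + 1) = 1.8.
Rank 1 is 15 and rank 2 is 17.
Interpolate: 15 + 0.8·(17 − 15) = 15 + 0.8·2 = 16.6.

16.60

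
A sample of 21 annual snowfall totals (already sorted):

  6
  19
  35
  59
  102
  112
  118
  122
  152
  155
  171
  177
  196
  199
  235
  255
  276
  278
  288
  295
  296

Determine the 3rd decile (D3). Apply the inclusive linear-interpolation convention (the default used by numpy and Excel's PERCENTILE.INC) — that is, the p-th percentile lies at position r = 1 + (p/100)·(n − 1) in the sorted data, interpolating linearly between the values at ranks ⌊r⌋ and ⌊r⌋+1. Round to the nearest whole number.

n = 21.
r = 1 + (30/100)·(21 − 1) = 1 + 6 = 7.
r is an integer, so P30 is the value at rank 7: 118.

118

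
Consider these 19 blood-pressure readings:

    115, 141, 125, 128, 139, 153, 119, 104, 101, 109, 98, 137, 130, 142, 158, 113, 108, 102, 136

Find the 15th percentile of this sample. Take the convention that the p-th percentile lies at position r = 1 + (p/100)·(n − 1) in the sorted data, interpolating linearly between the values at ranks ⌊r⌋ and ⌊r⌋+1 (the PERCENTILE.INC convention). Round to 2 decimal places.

103.40

Sorted: 98, 101, 102, 104, 108, 109, 113, 115, 119, 125, 128, 130, 136, 137, 139, 141, 142, 153, 158.
n = 19.
r = 1 + (15/100)·(19 − 1) = 1 + 2.7 = 3.7.
Rank 3 is 102 and rank 4 is 104.
Interpolate: 102 + 0.7·(104 − 102) = 102 + 0.7·2 = 103.4.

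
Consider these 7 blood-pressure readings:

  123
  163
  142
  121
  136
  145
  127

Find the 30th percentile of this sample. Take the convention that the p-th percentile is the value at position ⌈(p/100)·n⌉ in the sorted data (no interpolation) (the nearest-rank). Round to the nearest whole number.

127

Sorted: 121, 123, 127, 136, 142, 145, 163.
n = 7.
Position = ⌈30/100 · 7⌉ = ⌈2.1⌉ = 3.
The value at rank 3 is 127.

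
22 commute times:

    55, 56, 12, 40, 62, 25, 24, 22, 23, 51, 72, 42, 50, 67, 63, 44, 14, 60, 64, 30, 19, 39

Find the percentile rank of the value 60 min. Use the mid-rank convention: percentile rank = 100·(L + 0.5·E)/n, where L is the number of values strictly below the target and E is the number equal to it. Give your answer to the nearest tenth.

Sorted: 12, 14, 19, 22, 23, 24, 25, 30, 39, 40, 42, 44, 50, 51, 55, 56, 60, 62, 63, 64, 67, 72.
Count below 60: L = 16; count equal: E = 1; n = 22.
Percentile rank = 100·(16 + 0.5·1)/22 = 100·16.5/22 = 75.

75.0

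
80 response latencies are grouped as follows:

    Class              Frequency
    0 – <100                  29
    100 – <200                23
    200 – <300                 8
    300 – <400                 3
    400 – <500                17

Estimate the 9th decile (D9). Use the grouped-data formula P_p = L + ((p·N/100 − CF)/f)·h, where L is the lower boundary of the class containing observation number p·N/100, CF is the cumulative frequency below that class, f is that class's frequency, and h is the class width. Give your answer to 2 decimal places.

452.94

N = 80; target position k = 90/100 · 80 = 72.
Cumulative frequencies: 29, 52, 60, 63, 80.
Observation 72 falls in the class 400 – <500.
L = 400, CF = 63, f = 17, h = 100.
P90 = 400 + ((72 − 63)/17)·100 = 400 + 52.9412 = 452.941.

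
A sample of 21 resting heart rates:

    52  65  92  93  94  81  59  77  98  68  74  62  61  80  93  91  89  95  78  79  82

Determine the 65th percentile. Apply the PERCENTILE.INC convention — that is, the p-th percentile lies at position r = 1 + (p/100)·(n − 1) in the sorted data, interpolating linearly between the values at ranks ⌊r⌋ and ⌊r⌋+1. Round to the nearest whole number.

Sorted: 52, 59, 61, 62, 65, 68, 74, 77, 78, 79, 80, 81, 82, 89, 91, 92, 93, 93, 94, 95, 98.
n = 21.
r = 1 + (65/100)·(21 − 1) = 1 + 13 = 14.
r is an integer, so P65 is the value at rank 14: 89.

89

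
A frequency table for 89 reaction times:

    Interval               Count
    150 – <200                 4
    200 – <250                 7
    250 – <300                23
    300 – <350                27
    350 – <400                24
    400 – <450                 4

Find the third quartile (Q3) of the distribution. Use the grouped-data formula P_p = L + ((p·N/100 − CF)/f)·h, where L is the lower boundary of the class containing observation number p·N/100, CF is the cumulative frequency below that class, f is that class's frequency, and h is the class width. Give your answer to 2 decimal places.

361.98

N = 89; target position k = 75/100 · 89 = 66.75.
Cumulative frequencies: 4, 11, 34, 61, 85, 89.
Observation 66.75 falls in the class 350 – <400.
L = 350, CF = 61, f = 24, h = 50.
P75 = 350 + ((66.75 − 61)/24)·50 = 350 + 11.9792 = 361.979.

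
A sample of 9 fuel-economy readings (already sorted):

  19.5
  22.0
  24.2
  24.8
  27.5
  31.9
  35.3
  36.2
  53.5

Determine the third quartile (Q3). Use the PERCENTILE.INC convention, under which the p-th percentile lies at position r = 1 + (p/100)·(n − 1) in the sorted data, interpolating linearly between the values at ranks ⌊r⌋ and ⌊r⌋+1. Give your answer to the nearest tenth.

35.3

n = 9.
r = 1 + (75/100)·(9 − 1) = 1 + 6 = 7.
r is an integer, so P75 is the value at rank 7: 35.3.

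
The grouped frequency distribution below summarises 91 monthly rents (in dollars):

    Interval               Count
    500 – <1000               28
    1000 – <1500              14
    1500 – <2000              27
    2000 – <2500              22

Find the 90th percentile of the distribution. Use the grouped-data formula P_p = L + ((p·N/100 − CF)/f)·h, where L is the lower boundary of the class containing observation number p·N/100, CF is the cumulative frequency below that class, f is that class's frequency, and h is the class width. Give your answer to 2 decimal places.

N = 91; target position k = 90/100 · 91 = 81.9.
Cumulative frequencies: 28, 42, 69, 91.
Observation 81.9 falls in the class 2000 – <2500.
L = 2000, CF = 69, f = 22, h = 500.
P90 = 2000 + ((81.9 − 69)/22)·500 = 2000 + 293.182 = 2293.18.

2293.18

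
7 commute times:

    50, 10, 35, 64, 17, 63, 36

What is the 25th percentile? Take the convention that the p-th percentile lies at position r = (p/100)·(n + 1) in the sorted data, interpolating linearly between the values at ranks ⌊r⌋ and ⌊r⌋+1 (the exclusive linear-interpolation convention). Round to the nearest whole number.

17

Sorted: 10, 17, 35, 36, 50, 63, 64.
n = 7.
r = (25/100)·(7 + 1) = 2.
r is an integer, so P25 is the value at rank 2: 17.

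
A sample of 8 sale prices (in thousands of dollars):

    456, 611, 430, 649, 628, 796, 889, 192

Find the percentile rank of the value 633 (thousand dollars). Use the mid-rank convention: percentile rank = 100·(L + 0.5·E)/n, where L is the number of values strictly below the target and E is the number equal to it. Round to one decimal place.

Sorted: 192, 430, 456, 611, 628, 649, 796, 889.
Count below 633: L = 5; count equal: E = 0; n = 8.
Percentile rank = 100·(5 + 0.5·0)/8 = 100·5/8 = 62.5.

62.5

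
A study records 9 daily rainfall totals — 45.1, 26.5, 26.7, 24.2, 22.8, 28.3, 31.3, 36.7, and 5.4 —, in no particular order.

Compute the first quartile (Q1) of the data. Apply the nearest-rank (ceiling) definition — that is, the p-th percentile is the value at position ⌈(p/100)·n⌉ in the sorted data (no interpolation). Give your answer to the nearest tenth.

Sorted: 5.4, 22.8, 24.2, 26.5, 26.7, 28.3, 31.3, 36.7, 45.1.
n = 9.
Position = ⌈25/100 · 9⌉ = ⌈2.25⌉ = 3.
The value at rank 3 is 24.2.

24.2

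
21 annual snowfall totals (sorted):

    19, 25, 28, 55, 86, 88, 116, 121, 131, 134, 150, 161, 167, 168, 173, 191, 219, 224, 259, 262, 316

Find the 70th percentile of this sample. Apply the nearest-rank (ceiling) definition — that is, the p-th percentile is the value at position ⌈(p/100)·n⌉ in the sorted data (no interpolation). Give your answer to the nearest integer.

173

n = 21.
Position = ⌈70/100 · 21⌉ = ⌈14.7⌉ = 15.
The value at rank 15 is 173.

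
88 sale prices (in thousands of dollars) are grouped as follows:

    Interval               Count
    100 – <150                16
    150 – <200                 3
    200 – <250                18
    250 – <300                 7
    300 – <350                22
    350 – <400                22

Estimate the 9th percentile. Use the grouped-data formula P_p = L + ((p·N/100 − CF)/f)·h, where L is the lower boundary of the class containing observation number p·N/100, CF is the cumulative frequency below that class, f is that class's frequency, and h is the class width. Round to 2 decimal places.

N = 88; target position k = 9/100 · 88 = 7.92.
Cumulative frequencies: 16, 19, 37, 44, 66, 88.
Observation 7.92 falls in the class 100 – <150.
L = 100, CF = 0, f = 16, h = 50.
P9 = 100 + ((7.92 − 0)/16)·50 = 100 + 24.75 = 124.75.

124.75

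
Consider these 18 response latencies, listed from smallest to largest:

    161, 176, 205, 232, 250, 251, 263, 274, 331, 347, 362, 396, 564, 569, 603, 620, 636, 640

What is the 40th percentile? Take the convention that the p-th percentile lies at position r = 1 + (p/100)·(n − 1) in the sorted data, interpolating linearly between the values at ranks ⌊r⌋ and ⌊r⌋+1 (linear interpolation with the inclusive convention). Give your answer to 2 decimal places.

n = 18.
r = 1 + (40/100)·(18 − 1) = 1 + 6.8 = 7.8.
Rank 7 is 263 and rank 8 is 274.
Interpolate: 263 + 0.8·(274 − 263) = 263 + 0.8·11 = 271.8.

271.80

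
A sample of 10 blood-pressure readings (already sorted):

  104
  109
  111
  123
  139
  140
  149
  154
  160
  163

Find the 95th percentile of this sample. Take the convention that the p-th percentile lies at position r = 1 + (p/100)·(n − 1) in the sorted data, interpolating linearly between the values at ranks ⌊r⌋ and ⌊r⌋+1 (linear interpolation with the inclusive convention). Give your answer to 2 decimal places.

n = 10.
r = 1 + (95/100)·(10 − 1) = 1 + 8.55 = 9.55.
Rank 9 is 160 and rank 10 is 163.
Interpolate: 160 + 0.55·(163 − 160) = 160 + 0.55·3 = 161.65.

161.65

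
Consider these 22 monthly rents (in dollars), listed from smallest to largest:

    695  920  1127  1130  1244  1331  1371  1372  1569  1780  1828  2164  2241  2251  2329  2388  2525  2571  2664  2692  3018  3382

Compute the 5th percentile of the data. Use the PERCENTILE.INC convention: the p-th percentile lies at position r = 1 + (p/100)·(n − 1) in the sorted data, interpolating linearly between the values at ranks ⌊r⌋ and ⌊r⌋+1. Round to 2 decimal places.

930.35

n = 22.
r = 1 + (5/100)·(22 − 1) = 1 + 1.05 = 2.05.
Rank 2 is 920 and rank 3 is 1127.
Interpolate: 920 + 0.05·(1127 − 920) = 920 + 0.05·207 = 930.35.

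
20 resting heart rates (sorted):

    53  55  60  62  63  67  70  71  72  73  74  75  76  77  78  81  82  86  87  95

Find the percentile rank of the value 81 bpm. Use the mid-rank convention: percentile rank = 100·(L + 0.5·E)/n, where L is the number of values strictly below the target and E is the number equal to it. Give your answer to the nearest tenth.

Count below 81: L = 15; count equal: E = 1; n = 20.
Percentile rank = 100·(15 + 0.5·1)/20 = 100·15.5/20 = 77.5.

77.5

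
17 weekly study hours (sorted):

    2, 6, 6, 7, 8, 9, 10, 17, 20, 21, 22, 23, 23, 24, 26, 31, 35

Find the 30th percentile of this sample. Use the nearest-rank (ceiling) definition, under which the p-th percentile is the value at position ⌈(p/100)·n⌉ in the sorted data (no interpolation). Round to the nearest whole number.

n = 17.
Position = ⌈30/100 · 17⌉ = ⌈5.1⌉ = 6.
The value at rank 6 is 9.

9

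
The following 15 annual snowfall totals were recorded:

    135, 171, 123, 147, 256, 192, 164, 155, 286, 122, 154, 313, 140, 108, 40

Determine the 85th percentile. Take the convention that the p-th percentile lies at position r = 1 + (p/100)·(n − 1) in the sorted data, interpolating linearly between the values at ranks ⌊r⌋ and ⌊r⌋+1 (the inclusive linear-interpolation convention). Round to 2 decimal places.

Sorted: 40, 108, 122, 123, 135, 140, 147, 154, 155, 164, 171, 192, 256, 286, 313.
n = 15.
r = 1 + (85/100)·(15 − 1) = 1 + 11.9 = 12.9.
Rank 12 is 192 and rank 13 is 256.
Interpolate: 192 + 0.9·(256 − 192) = 192 + 0.9·64 = 249.6.

249.60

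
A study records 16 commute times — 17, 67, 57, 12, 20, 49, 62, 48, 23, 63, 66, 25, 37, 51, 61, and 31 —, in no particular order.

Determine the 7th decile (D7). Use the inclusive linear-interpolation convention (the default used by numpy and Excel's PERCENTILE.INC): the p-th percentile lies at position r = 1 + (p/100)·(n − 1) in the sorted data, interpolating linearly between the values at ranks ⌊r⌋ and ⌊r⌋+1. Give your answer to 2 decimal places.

59.00

Sorted: 12, 17, 20, 23, 25, 31, 37, 48, 49, 51, 57, 61, 62, 63, 66, 67.
n = 16.
r = 1 + (70/100)·(16 − 1) = 1 + 10.5 = 11.5.
Rank 11 is 57 and rank 12 is 61.
Interpolate: 57 + 0.5·(61 − 57) = 57 + 0.5·4 = 59.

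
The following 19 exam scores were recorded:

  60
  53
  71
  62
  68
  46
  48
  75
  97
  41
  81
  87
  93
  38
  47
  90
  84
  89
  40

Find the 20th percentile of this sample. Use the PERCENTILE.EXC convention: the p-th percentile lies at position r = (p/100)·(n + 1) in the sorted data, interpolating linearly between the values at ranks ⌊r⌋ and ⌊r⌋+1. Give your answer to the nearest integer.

Sorted: 38, 40, 41, 46, 47, 48, 53, 60, 62, 68, 71, 75, 81, 84, 87, 89, 90, 93, 97.
n = 19.
r = (20/100)·(19 + 1) = 4.
r is an integer, so P20 is the value at rank 4: 46.

46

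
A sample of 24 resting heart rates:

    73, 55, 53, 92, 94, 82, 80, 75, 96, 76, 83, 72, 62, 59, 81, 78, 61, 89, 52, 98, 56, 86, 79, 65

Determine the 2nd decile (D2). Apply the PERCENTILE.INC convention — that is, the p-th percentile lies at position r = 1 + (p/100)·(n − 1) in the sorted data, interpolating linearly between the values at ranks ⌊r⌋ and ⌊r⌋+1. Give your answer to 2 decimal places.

Sorted: 52, 53, 55, 56, 59, 61, 62, 65, 72, 73, 75, 76, 78, 79, 80, 81, 82, 83, 86, 89, 92, 94, 96, 98.
n = 24.
r = 1 + (20/100)·(24 − 1) = 1 + 4.6 = 5.6.
Rank 5 is 59 and rank 6 is 61.
Interpolate: 59 + 0.6·(61 − 59) = 59 + 0.6·2 = 60.2.

60.20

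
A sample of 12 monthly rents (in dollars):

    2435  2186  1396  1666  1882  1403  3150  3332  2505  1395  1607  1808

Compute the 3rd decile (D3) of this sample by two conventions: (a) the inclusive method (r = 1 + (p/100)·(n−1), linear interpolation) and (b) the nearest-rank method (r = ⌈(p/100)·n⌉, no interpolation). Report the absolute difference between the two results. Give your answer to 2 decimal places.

17.70

Sorted: 1395, 1396, 1403, 1607, 1666, 1808, 1882, 2186, 2435, 2505, 3150, 3332.
n = 12.
(a) r = 4.3; between ranks 4 (1607) and 5 (1666): 1624.7.
(b) the nearest-rank method: rank 4 → 1607.
|1624.7 − 1607| = 17.7.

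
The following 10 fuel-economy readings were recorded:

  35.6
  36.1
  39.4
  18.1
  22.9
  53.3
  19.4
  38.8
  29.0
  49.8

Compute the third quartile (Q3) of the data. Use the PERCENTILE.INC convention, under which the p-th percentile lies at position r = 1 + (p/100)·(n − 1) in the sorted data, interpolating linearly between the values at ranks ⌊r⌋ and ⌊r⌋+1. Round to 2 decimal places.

Sorted: 18.1, 19.4, 22.9, 29.0, 35.6, 36.1, 38.8, 39.4, 49.8, 53.3.
n = 10.
r = 1 + (75/100)·(10 − 1) = 1 + 6.75 = 7.75.
Rank 7 is 38.8 and rank 8 is 39.4.
Interpolate: 38.8 + 0.75·(39.4 − 38.8) = 38.8 + 0.75·0.6 = 39.25.

39.25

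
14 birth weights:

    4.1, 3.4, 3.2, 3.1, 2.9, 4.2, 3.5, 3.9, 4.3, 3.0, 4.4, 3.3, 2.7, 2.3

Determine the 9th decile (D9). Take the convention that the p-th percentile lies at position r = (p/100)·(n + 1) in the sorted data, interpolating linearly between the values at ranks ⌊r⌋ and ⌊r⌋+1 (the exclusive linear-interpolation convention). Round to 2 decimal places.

Sorted: 2.3, 2.7, 2.9, 3.0, 3.1, 3.2, 3.3, 3.4, 3.5, 3.9, 4.1, 4.2, 4.3, 4.4.
n = 14.
r = (90/100)·(14 + 1) = 13.5.
Rank 13 is 4.3 and rank 14 is 4.4.
Interpolate: 4.3 + 0.5·(4.4 − 4.3) = 4.3 + 0.5·0.1 = 4.35.

4.35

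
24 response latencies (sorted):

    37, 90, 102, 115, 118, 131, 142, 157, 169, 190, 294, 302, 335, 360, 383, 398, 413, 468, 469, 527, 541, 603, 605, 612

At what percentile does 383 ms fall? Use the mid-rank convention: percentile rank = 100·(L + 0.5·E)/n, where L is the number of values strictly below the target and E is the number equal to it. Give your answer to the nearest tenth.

60.4

Count below 383: L = 14; count equal: E = 1; n = 24.
Percentile rank = 100·(14 + 0.5·1)/24 = 100·14.5/24 = 60.42.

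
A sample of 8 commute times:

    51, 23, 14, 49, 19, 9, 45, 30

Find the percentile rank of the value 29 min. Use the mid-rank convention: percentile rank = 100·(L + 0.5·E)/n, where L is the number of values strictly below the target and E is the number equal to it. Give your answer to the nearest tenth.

Sorted: 9, 14, 19, 23, 30, 45, 49, 51.
Count below 29: L = 4; count equal: E = 0; n = 8.
Percentile rank = 100·(4 + 0.5·0)/8 = 100·4/8 = 50.

50.0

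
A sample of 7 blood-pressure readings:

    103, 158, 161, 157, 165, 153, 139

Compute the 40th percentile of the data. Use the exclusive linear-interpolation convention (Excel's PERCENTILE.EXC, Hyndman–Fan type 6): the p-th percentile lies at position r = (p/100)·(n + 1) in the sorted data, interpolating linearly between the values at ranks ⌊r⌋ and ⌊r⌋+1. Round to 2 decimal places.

153.80

Sorted: 103, 139, 153, 157, 158, 161, 165.
n = 7.
r = (40/100)·(7 + 1) = 3.2.
Rank 3 is 153 and rank 4 is 157.
Interpolate: 153 + 0.2·(157 − 153) = 153 + 0.2·4 = 153.8.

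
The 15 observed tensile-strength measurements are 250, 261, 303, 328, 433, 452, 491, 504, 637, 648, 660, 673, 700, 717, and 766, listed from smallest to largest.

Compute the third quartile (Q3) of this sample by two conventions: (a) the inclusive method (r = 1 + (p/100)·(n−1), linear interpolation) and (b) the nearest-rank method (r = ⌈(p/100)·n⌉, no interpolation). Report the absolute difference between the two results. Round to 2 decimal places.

6.50

n = 15.
(a) r = 11.5; between ranks 11 (660) and 12 (673): 666.5.
(b) the nearest-rank method: rank 12 → 673.
|666.5 − 673| = 6.5.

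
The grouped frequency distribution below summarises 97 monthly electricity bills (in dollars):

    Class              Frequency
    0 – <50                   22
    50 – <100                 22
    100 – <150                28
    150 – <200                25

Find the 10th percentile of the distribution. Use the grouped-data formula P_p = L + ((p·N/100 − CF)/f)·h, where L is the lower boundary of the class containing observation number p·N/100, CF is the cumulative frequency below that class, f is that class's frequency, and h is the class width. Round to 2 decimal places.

22.05

N = 97; target position k = 10/100 · 97 = 9.7.
Cumulative frequencies: 22, 44, 72, 97.
Observation 9.7 falls in the class 0 – <50.
L = 0, CF = 0, f = 22, h = 50.
P10 = 0 + ((9.7 − 0)/22)·50 = 0 + 22.0455 = 22.0455.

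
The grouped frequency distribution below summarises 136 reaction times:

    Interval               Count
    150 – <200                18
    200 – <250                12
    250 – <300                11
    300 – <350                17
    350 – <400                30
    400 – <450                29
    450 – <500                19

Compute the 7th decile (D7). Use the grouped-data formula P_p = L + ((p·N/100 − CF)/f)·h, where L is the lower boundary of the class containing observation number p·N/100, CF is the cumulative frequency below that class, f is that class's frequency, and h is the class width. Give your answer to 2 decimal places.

412.41

N = 136; target position k = 70/100 · 136 = 95.2.
Cumulative frequencies: 18, 30, 41, 58, 88, 117, 136.
Observation 95.2 falls in the class 400 – <450.
L = 400, CF = 88, f = 29, h = 50.
P70 = 400 + ((95.2 − 88)/29)·50 = 400 + 12.4138 = 412.414.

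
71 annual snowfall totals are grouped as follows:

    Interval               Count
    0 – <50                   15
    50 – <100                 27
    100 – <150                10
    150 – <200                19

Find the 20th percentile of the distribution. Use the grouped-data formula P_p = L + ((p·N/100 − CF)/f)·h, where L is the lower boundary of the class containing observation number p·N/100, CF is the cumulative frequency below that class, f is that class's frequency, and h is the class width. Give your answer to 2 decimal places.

N = 71; target position k = 20/100 · 71 = 14.2.
Cumulative frequencies: 15, 42, 52, 71.
Observation 14.2 falls in the class 0 – <50.
L = 0, CF = 0, f = 15, h = 50.
P20 = 0 + ((14.2 − 0)/15)·50 = 0 + 47.3333 = 47.3333.

47.33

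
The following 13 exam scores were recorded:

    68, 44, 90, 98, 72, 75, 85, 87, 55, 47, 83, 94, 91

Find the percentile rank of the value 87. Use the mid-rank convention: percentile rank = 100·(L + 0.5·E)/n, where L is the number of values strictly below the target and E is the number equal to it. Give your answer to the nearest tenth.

65.4

Sorted: 44, 47, 55, 68, 72, 75, 83, 85, 87, 90, 91, 94, 98.
Count below 87: L = 8; count equal: E = 1; n = 13.
Percentile rank = 100·(8 + 0.5·1)/13 = 100·8.5/13 = 65.38.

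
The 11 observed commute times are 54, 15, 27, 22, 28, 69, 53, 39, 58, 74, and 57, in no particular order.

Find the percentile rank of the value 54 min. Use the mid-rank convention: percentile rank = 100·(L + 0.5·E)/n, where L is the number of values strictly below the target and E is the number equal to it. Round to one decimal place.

Sorted: 15, 22, 27, 28, 39, 53, 54, 57, 58, 69, 74.
Count below 54: L = 6; count equal: E = 1; n = 11.
Percentile rank = 100·(6 + 0.5·1)/11 = 100·6.5/11 = 59.09.

59.1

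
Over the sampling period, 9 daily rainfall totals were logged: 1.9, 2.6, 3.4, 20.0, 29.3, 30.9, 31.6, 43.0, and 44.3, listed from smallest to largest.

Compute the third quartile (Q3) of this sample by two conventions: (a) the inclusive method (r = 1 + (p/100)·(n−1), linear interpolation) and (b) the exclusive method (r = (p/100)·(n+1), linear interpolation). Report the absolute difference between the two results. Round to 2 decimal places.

5.70

n = 9.
(a) r = 7 → value at rank 7 = 31.6.
(b) r = 7.5; between ranks 7 (31.6) and 8 (43.0): 37.3.
|31.6 − 37.3| = 5.7.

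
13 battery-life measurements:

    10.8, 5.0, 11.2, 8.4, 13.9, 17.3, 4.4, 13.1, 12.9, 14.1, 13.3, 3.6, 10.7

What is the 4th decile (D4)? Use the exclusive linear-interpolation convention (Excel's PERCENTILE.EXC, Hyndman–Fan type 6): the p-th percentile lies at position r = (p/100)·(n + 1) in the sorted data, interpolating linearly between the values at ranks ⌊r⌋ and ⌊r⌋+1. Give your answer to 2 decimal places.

Sorted: 3.6, 4.4, 5.0, 8.4, 10.7, 10.8, 11.2, 12.9, 13.1, 13.3, 13.9, 14.1, 17.3.
n = 13.
r = (40/100)·(13 + 1) = 5.6.
Rank 5 is 10.7 and rank 6 is 10.8.
Interpolate: 10.7 + 0.6·(10.8 − 10.7) = 10.7 + 0.6·0.1 = 10.76.

10.76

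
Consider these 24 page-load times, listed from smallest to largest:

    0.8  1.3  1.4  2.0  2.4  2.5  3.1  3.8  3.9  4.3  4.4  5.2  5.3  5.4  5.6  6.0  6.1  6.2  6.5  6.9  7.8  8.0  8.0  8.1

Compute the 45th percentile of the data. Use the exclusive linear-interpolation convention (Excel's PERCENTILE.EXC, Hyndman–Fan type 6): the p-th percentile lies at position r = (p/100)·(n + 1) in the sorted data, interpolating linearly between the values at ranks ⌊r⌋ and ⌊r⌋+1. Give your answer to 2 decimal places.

4.60

n = 24.
r = (45/100)·(24 + 1) = 11.25.
Rank 11 is 4.4 and rank 12 is 5.2.
Interpolate: 4.4 + 0.25·(5.2 − 4.4) = 4.4 + 0.25·0.8 = 4.6.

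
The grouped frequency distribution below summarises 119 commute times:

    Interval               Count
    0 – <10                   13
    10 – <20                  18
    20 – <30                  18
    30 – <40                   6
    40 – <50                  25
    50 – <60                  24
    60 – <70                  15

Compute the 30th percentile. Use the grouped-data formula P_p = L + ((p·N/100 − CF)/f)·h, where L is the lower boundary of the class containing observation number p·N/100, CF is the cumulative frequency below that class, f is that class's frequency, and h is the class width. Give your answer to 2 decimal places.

N = 119; target position k = 30/100 · 119 = 35.7.
Cumulative frequencies: 13, 31, 49, 55, 80, 104, 119.
Observation 35.7 falls in the class 20 – <30.
L = 20, CF = 31, f = 18, h = 10.
P30 = 20 + ((35.7 − 31)/18)·10 = 20 + 2.61111 = 22.6111.

22.61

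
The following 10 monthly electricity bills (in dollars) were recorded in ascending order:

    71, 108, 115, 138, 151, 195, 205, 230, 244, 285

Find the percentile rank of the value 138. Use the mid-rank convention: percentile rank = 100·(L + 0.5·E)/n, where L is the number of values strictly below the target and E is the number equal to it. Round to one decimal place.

Count below 138: L = 3; count equal: E = 1; n = 10.
Percentile rank = 100·(3 + 0.5·1)/10 = 100·3.5/10 = 35.

35.0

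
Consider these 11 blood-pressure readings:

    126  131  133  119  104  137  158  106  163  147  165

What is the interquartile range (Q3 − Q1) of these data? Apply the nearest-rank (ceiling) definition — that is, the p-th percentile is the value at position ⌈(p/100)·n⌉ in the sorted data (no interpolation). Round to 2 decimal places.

39.00

Sorted: 104, 106, 119, 126, 131, 133, 137, 147, 158, 163, 165.
n = 11.
P25: rank ⌈25/100·11⌉ = 3 → 119.
P75: rank ⌈75/100·11⌉ = 9 → 158.
Difference: 158 − 119 = 39.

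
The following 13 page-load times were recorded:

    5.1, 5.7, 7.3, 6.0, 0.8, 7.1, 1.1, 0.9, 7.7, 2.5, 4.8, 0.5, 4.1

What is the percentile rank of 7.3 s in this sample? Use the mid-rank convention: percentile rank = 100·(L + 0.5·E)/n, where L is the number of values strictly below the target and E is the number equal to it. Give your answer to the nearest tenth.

88.5

Sorted: 0.5, 0.8, 0.9, 1.1, 2.5, 4.1, 4.8, 5.1, 5.7, 6.0, 7.1, 7.3, 7.7.
Count below 7.3: L = 11; count equal: E = 1; n = 13.
Percentile rank = 100·(11 + 0.5·1)/13 = 100·11.5/13 = 88.46.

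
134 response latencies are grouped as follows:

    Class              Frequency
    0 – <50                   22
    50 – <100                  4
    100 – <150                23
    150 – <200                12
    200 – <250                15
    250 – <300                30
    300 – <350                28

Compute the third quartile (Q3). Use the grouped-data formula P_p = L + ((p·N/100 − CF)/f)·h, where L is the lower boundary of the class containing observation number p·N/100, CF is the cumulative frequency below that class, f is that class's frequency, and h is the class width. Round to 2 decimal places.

290.83

N = 134; target position k = 75/100 · 134 = 100.5.
Cumulative frequencies: 22, 26, 49, 61, 76, 106, 134.
Observation 100.5 falls in the class 250 – <300.
L = 250, CF = 76, f = 30, h = 50.
P75 = 250 + ((100.5 − 76)/30)·50 = 250 + 40.8333 = 290.833.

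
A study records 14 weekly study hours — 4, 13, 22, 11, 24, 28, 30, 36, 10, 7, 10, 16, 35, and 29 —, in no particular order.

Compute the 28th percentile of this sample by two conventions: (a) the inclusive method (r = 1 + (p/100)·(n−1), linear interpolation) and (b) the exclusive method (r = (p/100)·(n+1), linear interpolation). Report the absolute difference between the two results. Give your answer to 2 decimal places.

Sorted: 4, 7, 10, 10, 11, 13, 16, 22, 24, 28, 29, 30, 35, 36.
n = 14.
(a) r = 4.64; between ranks 4 (10) and 5 (11): 10.64.
(b) r = 4.2; between ranks 4 (10) and 5 (11): 10.2.
|10.64 − 10.2| = 0.44.

0.44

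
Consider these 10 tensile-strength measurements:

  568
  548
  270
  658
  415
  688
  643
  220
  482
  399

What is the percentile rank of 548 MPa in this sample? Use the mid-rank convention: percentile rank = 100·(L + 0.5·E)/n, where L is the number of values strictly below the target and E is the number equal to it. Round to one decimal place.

Sorted: 220, 270, 399, 415, 482, 548, 568, 643, 658, 688.
Count below 548: L = 5; count equal: E = 1; n = 10.
Percentile rank = 100·(5 + 0.5·1)/10 = 100·5.5/10 = 55.

55.0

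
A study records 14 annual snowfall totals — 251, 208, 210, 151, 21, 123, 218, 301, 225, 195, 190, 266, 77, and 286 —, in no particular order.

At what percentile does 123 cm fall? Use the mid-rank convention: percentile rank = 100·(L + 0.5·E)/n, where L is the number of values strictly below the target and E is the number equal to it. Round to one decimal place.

17.9

Sorted: 21, 77, 123, 151, 190, 195, 208, 210, 218, 225, 251, 266, 286, 301.
Count below 123: L = 2; count equal: E = 1; n = 14.
Percentile rank = 100·(2 + 0.5·1)/14 = 100·2.5/14 = 17.86.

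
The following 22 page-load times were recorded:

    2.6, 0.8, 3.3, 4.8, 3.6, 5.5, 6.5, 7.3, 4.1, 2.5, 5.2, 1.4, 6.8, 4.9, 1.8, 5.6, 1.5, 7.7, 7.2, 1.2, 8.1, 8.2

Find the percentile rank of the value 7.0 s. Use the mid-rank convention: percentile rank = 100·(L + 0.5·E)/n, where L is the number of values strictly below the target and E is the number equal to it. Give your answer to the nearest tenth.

77.3

Sorted: 0.8, 1.2, 1.4, 1.5, 1.8, 2.5, 2.6, 3.3, 3.6, 4.1, 4.8, 4.9, 5.2, 5.5, 5.6, 6.5, 6.8, 7.2, 7.3, 7.7, 8.1, 8.2.
Count below 7.0: L = 17; count equal: E = 0; n = 22.
Percentile rank = 100·(17 + 0.5·0)/22 = 100·17/22 = 77.27.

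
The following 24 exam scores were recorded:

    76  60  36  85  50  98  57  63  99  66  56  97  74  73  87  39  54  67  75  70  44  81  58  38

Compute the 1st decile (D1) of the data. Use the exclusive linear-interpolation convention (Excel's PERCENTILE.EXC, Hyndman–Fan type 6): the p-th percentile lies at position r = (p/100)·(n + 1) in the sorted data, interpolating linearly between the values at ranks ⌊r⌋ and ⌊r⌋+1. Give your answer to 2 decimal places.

Sorted: 36, 38, 39, 44, 50, 54, 56, 57, 58, 60, 63, 66, 67, 70, 73, 74, 75, 76, 81, 85, 87, 97, 98, 99.
n = 24.
r = (10/100)·(24 + 1) = 2.5.
Rank 2 is 38 and rank 3 is 39.
Interpolate: 38 + 0.5·(39 − 38) = 38 + 0.5·1 = 38.5.

38.50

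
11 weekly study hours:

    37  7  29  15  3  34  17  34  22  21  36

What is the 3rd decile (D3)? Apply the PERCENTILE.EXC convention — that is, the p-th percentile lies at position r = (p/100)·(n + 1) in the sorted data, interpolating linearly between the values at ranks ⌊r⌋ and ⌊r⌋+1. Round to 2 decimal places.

Sorted: 3, 7, 15, 17, 21, 22, 29, 34, 34, 36, 37.
n = 11.
r = (30/100)·(11 + 1) = 3.6.
Rank 3 is 15 and rank 4 is 17.
Interpolate: 15 + 0.6·(17 − 15) = 15 + 0.6·2 = 16.2.

16.20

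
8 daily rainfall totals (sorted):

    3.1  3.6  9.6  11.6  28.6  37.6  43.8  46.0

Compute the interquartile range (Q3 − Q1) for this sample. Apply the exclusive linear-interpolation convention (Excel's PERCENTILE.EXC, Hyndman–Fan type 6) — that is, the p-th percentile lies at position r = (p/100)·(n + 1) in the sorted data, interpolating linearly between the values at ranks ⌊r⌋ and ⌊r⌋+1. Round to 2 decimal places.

37.15

n = 8.
P25: r = 2.25; ranks 2–3 are 3.6, 9.6; interpolating gives 5.1.
P75: r = 6.75; ranks 6–7 are 37.6, 43.8; interpolating gives 42.25.
Difference: 42.25 − 5.1 = 37.15.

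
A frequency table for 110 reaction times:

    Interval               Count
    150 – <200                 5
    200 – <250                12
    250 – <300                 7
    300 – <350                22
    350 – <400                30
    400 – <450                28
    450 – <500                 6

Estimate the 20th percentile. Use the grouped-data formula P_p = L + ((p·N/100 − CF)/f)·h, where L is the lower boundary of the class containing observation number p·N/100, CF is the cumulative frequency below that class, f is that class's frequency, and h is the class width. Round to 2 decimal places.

N = 110; target position k = 20/100 · 110 = 22.
Cumulative frequencies: 5, 17, 24, 46, 76, 104, 110.
Observation 22 falls in the class 250 – <300.
L = 250, CF = 17, f = 7, h = 50.
P20 = 250 + ((22 − 17)/7)·50 = 250 + 35.7143 = 285.714.

285.71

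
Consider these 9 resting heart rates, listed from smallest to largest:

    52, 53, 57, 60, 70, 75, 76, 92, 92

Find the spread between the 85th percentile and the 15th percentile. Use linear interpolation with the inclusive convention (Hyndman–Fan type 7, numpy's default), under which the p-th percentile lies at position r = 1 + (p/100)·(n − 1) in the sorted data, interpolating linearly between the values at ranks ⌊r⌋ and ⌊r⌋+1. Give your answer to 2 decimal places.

35.00

n = 9.
P15: r = 2.2; ranks 2–3 are 53, 57; interpolating gives 53.8.
P85: r = 7.8; ranks 7–8 are 76, 92; interpolating gives 88.8.
Difference: 88.8 − 53.8 = 35.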